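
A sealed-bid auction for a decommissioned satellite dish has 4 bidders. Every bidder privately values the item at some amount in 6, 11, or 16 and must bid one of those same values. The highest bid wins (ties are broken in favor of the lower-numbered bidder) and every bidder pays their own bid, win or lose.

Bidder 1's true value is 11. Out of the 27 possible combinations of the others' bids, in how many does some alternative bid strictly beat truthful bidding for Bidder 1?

Others bid (6, 6, 6): truth gives 0; bid 6 gives 5 > 0. Violating.
Others bid (6, 6, 16): truth gives -11; bid 16 gives -5 > -11. Violating.
Others bid (6, 11, 16): truth gives -11; bid 16 gives -5 > -11. Violating.
Others bid (6, 16, 6): truth gives -11; bid 16 gives -5 > -11. Violating.
Others bid (6, 6, 11): truth gives 0; no alternative beats it.
Others bid (6, 11, 6): truth gives 0; no alternative beats it.
(Checking all 27 profiles: 20 have a profitable deviation, 7 do not.)

20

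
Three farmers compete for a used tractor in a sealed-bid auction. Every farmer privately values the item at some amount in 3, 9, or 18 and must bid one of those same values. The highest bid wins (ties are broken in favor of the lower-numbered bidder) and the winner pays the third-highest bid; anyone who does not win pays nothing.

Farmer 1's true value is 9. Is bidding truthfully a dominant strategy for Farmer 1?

Consider the case where Farmer 2 bids 3 and Farmer 3 bids 18.
Truthful bid 9: loses, pays 0, utility 0.
Bid 18 instead: wins, pays 3, utility 9 - 3 = 6.
Since 6 > 0, bidding 18 is strictly better here, so truthful bidding is not dominant.

No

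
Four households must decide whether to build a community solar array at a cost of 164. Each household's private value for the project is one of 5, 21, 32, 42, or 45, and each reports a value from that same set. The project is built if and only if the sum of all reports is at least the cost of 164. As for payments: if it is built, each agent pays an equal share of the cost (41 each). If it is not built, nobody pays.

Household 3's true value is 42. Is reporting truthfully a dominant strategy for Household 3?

No

Consider the case where Household 1 reports 32, Household 2 reports 42 and Household 4 reports 45.
Truthful report 42: project not built, utility 0.
Report 45 instead: project built, pays 41, utility 42 - 41 = 1.
Since 1 > 0, reporting 45 is strictly better here, so truthful reporting is not dominant.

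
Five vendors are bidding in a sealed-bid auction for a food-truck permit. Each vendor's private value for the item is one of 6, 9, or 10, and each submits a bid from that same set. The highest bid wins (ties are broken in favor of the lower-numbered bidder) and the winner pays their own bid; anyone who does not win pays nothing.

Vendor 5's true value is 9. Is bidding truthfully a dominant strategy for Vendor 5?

Yes

Check each profile of the others' bids and compare truth against every alternative bid.
Others bid (6, 6, 6, 6): truth gives 0, best alternative gives 0.
Others bid (6, 6, 6, 9): truth gives 0, best alternative gives 0.
Others bid (6, 6, 6, 10): truth gives 0, best alternative gives 0.
Others bid (6, 6, 9, 6): truth gives 0, best alternative gives 0.
Others bid (6, 6, 9, 9): truth gives 0, best alternative gives 0.
Others bid (6, 6, 9, 10): truth gives 0, best alternative gives 0.
(Remaining 75 profiles checked similarly; truth is weakly best in each.)
In every case the truthful bid is at least as good as any alternative, so it is a dominant strategy.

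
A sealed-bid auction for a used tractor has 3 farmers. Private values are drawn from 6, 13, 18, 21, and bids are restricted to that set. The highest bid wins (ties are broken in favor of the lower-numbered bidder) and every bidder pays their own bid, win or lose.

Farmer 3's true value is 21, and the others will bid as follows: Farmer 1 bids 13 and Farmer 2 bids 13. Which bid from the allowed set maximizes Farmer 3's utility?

18

Bid 6: loses but pays 6, utility -6.
Bid 13: loses but pays 13, utility -13.
Bid 18: wins, pays 18, utility 21 - 18 = 3.
Bid 21: wins, pays 21, utility 21 - 21 = 0.
The best choice is 18 with utility 3.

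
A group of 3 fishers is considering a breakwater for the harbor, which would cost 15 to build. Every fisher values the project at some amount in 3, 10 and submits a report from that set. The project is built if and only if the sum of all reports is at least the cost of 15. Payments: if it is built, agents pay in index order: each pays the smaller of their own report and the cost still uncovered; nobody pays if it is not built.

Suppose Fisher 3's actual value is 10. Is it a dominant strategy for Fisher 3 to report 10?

Check each profile of the others' reports and compare truth against every alternative report.
Others report (3, 3): truth gives 1, best alternative gives 0.
Others report (10, 10): truth gives 10, best alternative gives 10.
Others report (3, 10): truth gives 8, best alternative gives 8.
Others report (10, 3): truth gives 8, best alternative gives 8.
In every case the truthful report is at least as good as any alternative, so it is a dominant strategy.

Yes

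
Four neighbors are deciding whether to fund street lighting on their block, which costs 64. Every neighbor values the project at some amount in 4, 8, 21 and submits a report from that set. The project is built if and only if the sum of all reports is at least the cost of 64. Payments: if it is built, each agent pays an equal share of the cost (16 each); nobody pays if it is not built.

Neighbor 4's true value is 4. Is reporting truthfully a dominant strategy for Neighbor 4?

Yes

Check each profile of the others' reports and compare truth against every alternative report.
Others report (21, 21, 21): truth gives -12, best alternative gives -12.
Others report (4, 4, 4): truth gives 0, best alternative gives 0.
Others report (4, 4, 8): truth gives 0, best alternative gives 0.
Others report (4, 4, 21): truth gives 0, best alternative gives 0.
Others report (4, 8, 4): truth gives 0, best alternative gives 0.
Others report (4, 8, 8): truth gives 0, best alternative gives 0.
(Remaining 21 profiles checked similarly; truth is weakly best in each.)
In every case the truthful report is at least as good as any alternative, so it is a dominant strategy.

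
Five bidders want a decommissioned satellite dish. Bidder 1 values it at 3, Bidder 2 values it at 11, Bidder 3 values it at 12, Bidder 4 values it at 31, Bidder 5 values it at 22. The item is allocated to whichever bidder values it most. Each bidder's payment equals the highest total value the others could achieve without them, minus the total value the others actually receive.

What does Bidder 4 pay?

Bidder 4 has the highest value and receives the item.
Without Bidder 4, the item would go to the next-highest value, 22, so the others could achieve 22.
With Bidder 4 present and winning, the others receive nothing, so their total is 0.
Payment = 22 - 0 = 22.

22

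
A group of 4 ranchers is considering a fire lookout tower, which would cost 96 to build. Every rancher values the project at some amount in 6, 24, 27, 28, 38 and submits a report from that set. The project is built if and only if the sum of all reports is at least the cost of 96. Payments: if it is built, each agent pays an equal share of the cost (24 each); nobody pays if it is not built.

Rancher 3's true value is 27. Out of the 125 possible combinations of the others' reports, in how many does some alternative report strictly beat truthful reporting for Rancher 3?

Others report (6, 24, 28): truth gives 0; report 38 gives 3 > 0. Violating.
Others report (6, 24, 38): truth gives 0; report 28 gives 3 > 0. Violating.
Others report (6, 27, 27): truth gives 0; report 38 gives 3 > 0. Violating.
Others report (6, 27, 28): truth gives 0; report 38 gives 3 > 0. Violating.
Others report (6, 6, 6): truth gives 0; no alternative beats it.
Others report (6, 6, 24): truth gives 0; no alternative beats it.
(Checking all 125 profiles: 24 have a profitable deviation, 101 do not.)

24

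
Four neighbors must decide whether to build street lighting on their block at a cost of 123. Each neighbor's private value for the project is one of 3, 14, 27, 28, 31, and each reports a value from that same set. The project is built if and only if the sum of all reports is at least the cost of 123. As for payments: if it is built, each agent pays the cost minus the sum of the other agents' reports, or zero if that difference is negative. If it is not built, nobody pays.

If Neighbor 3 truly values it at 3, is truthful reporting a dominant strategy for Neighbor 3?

Yes

Check each profile of the others' reports and compare truth against every alternative report.
Others report (3, 3, 3): truth gives 0, best alternative gives 0.
Others report (3, 3, 14): truth gives 0, best alternative gives 0.
Others report (3, 3, 27): truth gives 0, best alternative gives 0.
Others report (3, 3, 28): truth gives 0, best alternative gives 0.
Others report (3, 3, 31): truth gives 0, best alternative gives 0.
Others report (3, 14, 3): truth gives 0, best alternative gives 0.
(Remaining 119 profiles checked similarly; truth is weakly best in each.)
In every case the truthful report is at least as good as any alternative, so it is a dominant strategy.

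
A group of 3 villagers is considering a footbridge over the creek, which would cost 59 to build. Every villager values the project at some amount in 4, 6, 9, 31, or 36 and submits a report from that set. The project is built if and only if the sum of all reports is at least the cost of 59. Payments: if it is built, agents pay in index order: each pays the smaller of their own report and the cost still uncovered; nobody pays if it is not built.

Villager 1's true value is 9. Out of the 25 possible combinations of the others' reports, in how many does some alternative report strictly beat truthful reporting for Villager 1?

4

Others report (31, 31): truth gives 0; report 4 gives 5 > 0. Violating.
Others report (31, 36): truth gives 0; report 4 gives 5 > 0. Violating.
Others report (36, 31): truth gives 0; report 4 gives 5 > 0. Violating.
Others report (36, 36): truth gives 0; report 4 gives 5 > 0. Violating.
Others report (4, 4): truth gives 0; no alternative beats it.
Others report (4, 6): truth gives 0; no alternative beats it.
(Checking all 25 profiles: 4 have a profitable deviation, 21 do not.)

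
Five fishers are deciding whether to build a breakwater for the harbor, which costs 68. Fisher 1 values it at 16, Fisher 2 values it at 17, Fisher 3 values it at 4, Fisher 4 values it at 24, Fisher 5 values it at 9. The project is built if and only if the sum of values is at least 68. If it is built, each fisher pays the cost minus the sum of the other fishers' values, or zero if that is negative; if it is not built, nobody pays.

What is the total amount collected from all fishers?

Total value 70 ≥ cost 68, so it is built.
Fisher 1: others sum to 54; max(0, 68 - 54) = 14.
Fisher 2: others sum to 53; max(0, 68 - 53) = 15.
Fisher 3: others sum to 66; max(0, 68 - 66) = 2.
Fisher 4: others sum to 46; max(0, 68 - 46) = 22.
Fisher 5: others sum to 61; max(0, 68 - 61) = 7.
Total collected = 14 + 15 + 2 + 22 + 7 = 60.

60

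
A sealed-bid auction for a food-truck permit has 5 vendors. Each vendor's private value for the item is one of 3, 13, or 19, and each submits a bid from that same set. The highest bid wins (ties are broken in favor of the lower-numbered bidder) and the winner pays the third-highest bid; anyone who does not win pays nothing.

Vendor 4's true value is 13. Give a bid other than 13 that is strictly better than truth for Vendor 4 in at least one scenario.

Suppose Vendor 1 bids 3, Vendor 2 bids 3, Vendor 3 bids 3 and Vendor 5 bids 19.
Bid 13: loses, pays 0, utility 0.
Bid 19: wins, pays 3, utility 13 - 3 = 10.
So bidding 19 beats truth here (10 > 0).

19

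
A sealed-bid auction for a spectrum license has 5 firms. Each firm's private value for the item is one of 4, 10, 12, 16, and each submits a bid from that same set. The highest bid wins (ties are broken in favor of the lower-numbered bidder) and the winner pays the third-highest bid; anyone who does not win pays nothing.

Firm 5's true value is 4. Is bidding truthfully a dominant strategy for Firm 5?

Yes

Check each profile of the others' bids and compare truth against every alternative bid.
Others bid (4, 4, 4, 4): truth gives 0, best alternative gives 0.
Others bid (4, 4, 4, 10): truth gives 0, best alternative gives 0.
Others bid (4, 4, 4, 12): truth gives 0, best alternative gives 0.
Others bid (4, 4, 4, 16): truth gives 0, best alternative gives 0.
Others bid (4, 4, 10, 4): truth gives 0, best alternative gives 0.
Others bid (4, 4, 10, 10): truth gives 0, best alternative gives 0.
(Remaining 250 profiles checked similarly; truth is weakly best in each.)
In every case the truthful bid is at least as good as any alternative, so it is a dominant strategy.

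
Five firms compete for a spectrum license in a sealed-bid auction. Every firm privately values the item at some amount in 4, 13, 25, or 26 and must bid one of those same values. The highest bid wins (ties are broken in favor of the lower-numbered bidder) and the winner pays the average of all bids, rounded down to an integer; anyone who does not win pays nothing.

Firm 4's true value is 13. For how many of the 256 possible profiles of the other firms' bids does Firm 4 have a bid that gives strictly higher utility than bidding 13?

14

Others bid (4, 4, 4, 25): truth gives 0; bid 25 gives 1 > 0. Violating.
Others bid (4, 4, 4, 26): truth gives 0; bid 26 gives 1 > 0. Violating.
Others bid (4, 4, 13, 4): truth gives 0; bid 25 gives 3 > 0. Violating.
Others bid (4, 4, 13, 13): truth gives 0; bid 25 gives 2 > 0. Violating.
Others bid (4, 4, 4, 4): truth gives 8; no alternative beats it.
Others bid (4, 4, 4, 13): truth gives 6; no alternative beats it.
(Checking all 256 profiles: 14 have a profitable deviation, 242 do not.)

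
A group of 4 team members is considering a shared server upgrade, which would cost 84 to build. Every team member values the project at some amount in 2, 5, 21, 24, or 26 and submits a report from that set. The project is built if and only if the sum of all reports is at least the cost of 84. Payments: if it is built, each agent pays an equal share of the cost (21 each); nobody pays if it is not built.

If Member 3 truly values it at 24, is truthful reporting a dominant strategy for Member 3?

Yes

Check each profile of the others' reports and compare truth against every alternative report.
Others report (21, 21, 21): truth gives 3, best alternative gives 3.
Others report (21, 21, 24): truth gives 3, best alternative gives 3.
Others report (21, 21, 26): truth gives 3, best alternative gives 3.
Others report (21, 24, 21): truth gives 3, best alternative gives 3.
Others report (21, 24, 24): truth gives 3, best alternative gives 3.
Others report (21, 24, 26): truth gives 3, best alternative gives 3.
(Remaining 119 profiles checked similarly; truth is weakly best in each.)
In every case the truthful report is at least as good as any alternative, so it is a dominant strategy.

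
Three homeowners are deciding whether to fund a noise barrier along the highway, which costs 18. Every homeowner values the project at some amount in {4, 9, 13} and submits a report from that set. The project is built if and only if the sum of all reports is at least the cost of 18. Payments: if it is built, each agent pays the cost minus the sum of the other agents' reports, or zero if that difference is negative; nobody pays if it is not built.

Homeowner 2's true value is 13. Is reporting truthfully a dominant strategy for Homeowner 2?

Check each profile of the others' reports and compare truth against every alternative report.
Others report (4, 4): truth gives 3, best alternative gives 0.
Others report (9, 9): truth gives 13, best alternative gives 13.
Others report (9, 13): truth gives 13, best alternative gives 13.
Others report (13, 9): truth gives 13, best alternative gives 13.
Others report (13, 13): truth gives 13, best alternative gives 13.
Others report (4, 13): truth gives 12, best alternative gives 12.
(Remaining 3 profiles checked similarly; truth is weakly best in each.)
In every case the truthful report is at least as good as any alternative, so it is a dominant strategy.

Yes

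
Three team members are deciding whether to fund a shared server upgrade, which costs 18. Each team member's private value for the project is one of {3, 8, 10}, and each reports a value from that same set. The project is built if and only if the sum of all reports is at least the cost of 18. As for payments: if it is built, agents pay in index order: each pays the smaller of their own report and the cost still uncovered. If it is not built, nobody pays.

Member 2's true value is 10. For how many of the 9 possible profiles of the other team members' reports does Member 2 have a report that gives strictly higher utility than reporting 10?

7

Others report (3, 8): truth gives 0; report 8 gives 2 > 0. Violating.
Others report (3, 10): truth gives 0; report 8 gives 2 > 0. Violating.
Others report (8, 3): truth gives 0; report 8 gives 2 > 0. Violating.
Others report (8, 8): truth gives 0; report 3 gives 7 > 0. Violating.
Others report (3, 3): truth gives 0; no alternative beats it.
Others report (10, 3): truth gives 2; no alternative beats it.
(Checking all 9 profiles: 7 have a profitable deviation, 2 do not.)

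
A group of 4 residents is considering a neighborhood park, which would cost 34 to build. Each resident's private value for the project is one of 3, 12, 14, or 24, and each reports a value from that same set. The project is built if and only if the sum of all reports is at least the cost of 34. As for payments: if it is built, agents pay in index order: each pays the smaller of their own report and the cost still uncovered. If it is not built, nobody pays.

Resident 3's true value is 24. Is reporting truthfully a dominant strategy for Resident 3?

Consider the case where Resident 1 reports 3, Resident 2 reports 3 and Resident 4 reports 14.
Truthful report 24: project built, pays 24, utility 24 - 24 = 0.
Report 14 instead: project built, pays 14, utility 24 - 14 = 10.
Since 10 > 0, reporting 14 is strictly better here, so truthful reporting is not dominant.

No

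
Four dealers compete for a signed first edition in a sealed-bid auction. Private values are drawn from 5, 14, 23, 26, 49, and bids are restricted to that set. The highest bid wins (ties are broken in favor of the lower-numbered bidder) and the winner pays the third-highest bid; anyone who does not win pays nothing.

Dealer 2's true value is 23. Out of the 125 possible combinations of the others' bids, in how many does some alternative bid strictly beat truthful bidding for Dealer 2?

24

Others bid (5, 5, 26): truth gives 0; bid 26 gives 18 > 0. Violating.
Others bid (5, 5, 49): truth gives 0; bid 49 gives 18 > 0. Violating.
Others bid (5, 14, 26): truth gives 0; bid 26 gives 9 > 0. Violating.
Others bid (5, 14, 49): truth gives 0; bid 49 gives 9 > 0. Violating.
Others bid (5, 5, 5): truth gives 18; no alternative beats it.
Others bid (5, 5, 14): truth gives 18; no alternative beats it.
(Checking all 125 profiles: 24 have a profitable deviation, 101 do not.)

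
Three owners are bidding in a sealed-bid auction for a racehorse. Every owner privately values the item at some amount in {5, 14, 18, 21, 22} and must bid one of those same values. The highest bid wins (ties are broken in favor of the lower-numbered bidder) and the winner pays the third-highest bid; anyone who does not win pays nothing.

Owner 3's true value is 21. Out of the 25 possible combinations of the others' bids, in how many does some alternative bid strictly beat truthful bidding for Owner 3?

Others bid (5, 21): truth gives 0; bid 22 gives 16 > 0. Violating.
Others bid (14, 21): truth gives 0; bid 22 gives 7 > 0. Violating.
Others bid (18, 21): truth gives 0; bid 22 gives 3 > 0. Violating.
Others bid (21, 5): truth gives 0; bid 22 gives 16 > 0. Violating.
Others bid (5, 5): truth gives 16; no alternative beats it.
Others bid (5, 14): truth gives 16; no alternative beats it.
(Checking all 25 profiles: 6 have a profitable deviation, 19 do not.)

6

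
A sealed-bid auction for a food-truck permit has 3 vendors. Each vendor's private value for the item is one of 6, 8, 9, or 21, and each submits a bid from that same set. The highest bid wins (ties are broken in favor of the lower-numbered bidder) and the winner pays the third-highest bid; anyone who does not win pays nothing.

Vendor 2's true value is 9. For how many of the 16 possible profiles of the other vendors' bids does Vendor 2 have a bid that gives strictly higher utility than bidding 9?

Others bid (6, 21): truth gives 0; bid 21 gives 3 > 0. Violating.
Others bid (8, 21): truth gives 0; bid 21 gives 1 > 0. Violating.
Others bid (9, 6): truth gives 0; bid 21 gives 3 > 0. Violating.
Others bid (9, 8): truth gives 0; bid 21 gives 1 > 0. Violating.
Others bid (6, 6): truth gives 3; no alternative beats it.
Others bid (6, 8): truth gives 3; no alternative beats it.
(Checking all 16 profiles: 4 have a profitable deviation, 12 do not.)

4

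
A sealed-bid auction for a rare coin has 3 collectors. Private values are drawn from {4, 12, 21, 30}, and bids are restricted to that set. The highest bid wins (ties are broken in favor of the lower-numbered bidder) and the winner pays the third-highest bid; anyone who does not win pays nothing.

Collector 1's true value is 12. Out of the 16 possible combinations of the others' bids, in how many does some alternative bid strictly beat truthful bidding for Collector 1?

Others bid (4, 21): truth gives 0; bid 21 gives 8 > 0. Violating.
Others bid (4, 30): truth gives 0; bid 30 gives 8 > 0. Violating.
Others bid (21, 4): truth gives 0; bid 21 gives 8 > 0. Violating.
Others bid (30, 4): truth gives 0; bid 30 gives 8 > 0. Violating.
Others bid (4, 4): truth gives 8; no alternative beats it.
Others bid (4, 12): truth gives 8; no alternative beats it.
(Checking all 16 profiles: 4 have a profitable deviation, 12 do not.)

4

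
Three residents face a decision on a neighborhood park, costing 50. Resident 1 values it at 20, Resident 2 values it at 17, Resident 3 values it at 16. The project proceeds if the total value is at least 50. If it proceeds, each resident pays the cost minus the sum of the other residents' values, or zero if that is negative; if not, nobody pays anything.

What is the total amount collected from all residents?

44

Total value 53 ≥ cost 50, so it is built.
Resident 1: others sum to 33; max(0, 50 - 33) = 17.
Resident 2: others sum to 36; max(0, 50 - 36) = 14.
Resident 3: others sum to 37; max(0, 50 - 37) = 13.
Total collected = 17 + 14 + 13 = 44.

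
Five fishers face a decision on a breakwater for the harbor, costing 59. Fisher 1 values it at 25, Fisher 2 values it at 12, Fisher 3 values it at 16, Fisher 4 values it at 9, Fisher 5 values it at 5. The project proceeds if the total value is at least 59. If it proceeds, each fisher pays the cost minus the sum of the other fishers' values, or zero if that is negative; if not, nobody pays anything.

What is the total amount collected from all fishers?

Total value 67 ≥ cost 59, so it is built.
Fisher 1: others sum to 42; max(0, 59 - 42) = 17.
Fisher 2: others sum to 55; max(0, 59 - 55) = 4.
Fisher 3: others sum to 51; max(0, 59 - 51) = 8.
Fisher 4: others sum to 58; max(0, 59 - 58) = 1.
Fisher 5: others sum to 62; max(0, 59 - 62) = 0.
Total collected = 17 + 4 + 8 + 1 + 0 = 30.

30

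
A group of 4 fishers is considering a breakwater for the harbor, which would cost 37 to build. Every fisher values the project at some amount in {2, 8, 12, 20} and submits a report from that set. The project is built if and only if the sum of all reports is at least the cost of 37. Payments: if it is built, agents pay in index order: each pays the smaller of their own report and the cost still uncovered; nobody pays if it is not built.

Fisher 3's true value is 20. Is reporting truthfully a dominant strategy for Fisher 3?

Consider the case where Fisher 1 reports 2, Fisher 2 reports 8 and Fisher 4 reports 20.
Truthful report 20: project built, pays 20, utility 20 - 20 = 0.
Report 8 instead: project built, pays 8, utility 20 - 8 = 12.
Since 12 > 0, reporting 8 is strictly better here, so truthful reporting is not dominant.

No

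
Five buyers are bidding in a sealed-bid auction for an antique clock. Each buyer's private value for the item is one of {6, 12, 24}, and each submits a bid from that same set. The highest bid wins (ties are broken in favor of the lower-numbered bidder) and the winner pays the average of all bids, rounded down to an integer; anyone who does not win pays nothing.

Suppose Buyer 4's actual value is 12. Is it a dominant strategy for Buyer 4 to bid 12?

No

Consider the case where Buyer 1 bids 6, Buyer 2 bids 6, Buyer 3 bids 12 and Buyer 5 bids 6.
Truthful bid 12: loses, pays 0, utility 0.
Bid 24 instead: wins, pays 10, utility 12 - 10 = 2.
Since 2 > 0, bidding 24 is strictly better here, so truthful bidding is not dominant.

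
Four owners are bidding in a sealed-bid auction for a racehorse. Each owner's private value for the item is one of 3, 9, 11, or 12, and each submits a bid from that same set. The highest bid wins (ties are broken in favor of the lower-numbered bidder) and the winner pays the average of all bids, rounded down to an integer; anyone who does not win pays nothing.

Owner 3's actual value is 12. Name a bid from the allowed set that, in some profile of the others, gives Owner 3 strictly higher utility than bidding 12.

9

Suppose Owner 1 bids 3, Owner 2 bids 3 and Owner 4 bids 3.
Bid 12: wins, pays 5, utility 12 - 5 = 7.
Bid 9: wins, pays 4, utility 12 - 4 = 8.
So bidding 9 beats truth here (8 > 7).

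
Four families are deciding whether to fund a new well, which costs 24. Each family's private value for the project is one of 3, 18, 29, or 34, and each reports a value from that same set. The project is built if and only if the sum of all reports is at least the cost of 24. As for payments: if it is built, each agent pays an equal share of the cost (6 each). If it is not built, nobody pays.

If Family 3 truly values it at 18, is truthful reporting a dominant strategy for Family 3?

Yes

Check each profile of the others' reports and compare truth against every alternative report.
Others report (3, 3, 3): truth gives 12, best alternative gives 12.
Others report (3, 3, 18): truth gives 12, best alternative gives 12.
Others report (3, 3, 29): truth gives 12, best alternative gives 12.
Others report (3, 3, 34): truth gives 12, best alternative gives 12.
Others report (3, 18, 3): truth gives 12, best alternative gives 12.
Others report (3, 18, 18): truth gives 12, best alternative gives 12.
(Remaining 58 profiles checked similarly; truth is weakly best in each.)
In every case the truthful report is at least as good as any alternative, so it is a dominant strategy.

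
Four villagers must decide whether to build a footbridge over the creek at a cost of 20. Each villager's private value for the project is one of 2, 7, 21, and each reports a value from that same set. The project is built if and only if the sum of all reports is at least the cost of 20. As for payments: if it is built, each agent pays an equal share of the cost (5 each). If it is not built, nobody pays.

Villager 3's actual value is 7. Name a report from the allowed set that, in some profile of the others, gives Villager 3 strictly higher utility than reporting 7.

Suppose Villager 1 reports 2, Villager 2 reports 2 and Villager 4 reports 2.
Report 7: project not built, utility 0.
Report 21: project built, pays 5, utility 7 - 5 = 2.
So reporting 21 beats truth here (2 > 0).

21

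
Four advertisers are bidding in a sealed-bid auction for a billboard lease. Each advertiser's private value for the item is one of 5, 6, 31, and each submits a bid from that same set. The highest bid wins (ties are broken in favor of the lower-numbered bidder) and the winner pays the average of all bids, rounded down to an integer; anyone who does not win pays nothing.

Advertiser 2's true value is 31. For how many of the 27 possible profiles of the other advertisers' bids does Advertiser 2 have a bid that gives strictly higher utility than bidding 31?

4

Others bid (5, 5, 5): truth gives 20; bid 6 gives 26 > 20. Violating.
Others bid (5, 5, 6): truth gives 20; bid 6 gives 26 > 20. Violating.
Others bid (5, 6, 5): truth gives 20; bid 6 gives 26 > 20. Violating.
Others bid (5, 6, 6): truth gives 19; bid 6 gives 26 > 19. Violating.
Others bid (5, 5, 31): truth gives 13; no alternative beats it.
Others bid (5, 6, 31): truth gives 13; no alternative beats it.
(Checking all 27 profiles: 4 have a profitable deviation, 23 do not.)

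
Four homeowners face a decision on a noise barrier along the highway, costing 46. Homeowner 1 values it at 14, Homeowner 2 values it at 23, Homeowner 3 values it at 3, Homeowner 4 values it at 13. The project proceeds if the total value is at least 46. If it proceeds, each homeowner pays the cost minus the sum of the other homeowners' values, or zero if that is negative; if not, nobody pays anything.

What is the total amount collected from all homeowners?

Total value 53 ≥ cost 46, so it is built.
Homeowner 1: others sum to 39; max(0, 46 - 39) = 7.
Homeowner 2: others sum to 30; max(0, 46 - 30) = 16.
Homeowner 3: others sum to 50; max(0, 46 - 50) = 0.
Homeowner 4: others sum to 40; max(0, 46 - 40) = 6.
Total collected = 7 + 16 + 0 + 6 = 29.

29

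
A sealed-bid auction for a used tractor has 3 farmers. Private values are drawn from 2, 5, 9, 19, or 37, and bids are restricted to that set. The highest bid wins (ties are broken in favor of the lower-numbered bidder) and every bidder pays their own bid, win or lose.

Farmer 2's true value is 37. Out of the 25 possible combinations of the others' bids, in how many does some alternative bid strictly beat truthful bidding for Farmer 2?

17

Others bid (2, 2): truth gives 0; bid 5 gives 32 > 0. Violating.
Others bid (2, 5): truth gives 0; bid 5 gives 32 > 0. Violating.
Others bid (2, 9): truth gives 0; bid 9 gives 28 > 0. Violating.
Others bid (2, 19): truth gives 0; bid 19 gives 18 > 0. Violating.
Others bid (2, 37): truth gives 0; no alternative beats it.
Others bid (5, 37): truth gives 0; no alternative beats it.
(Checking all 25 profiles: 17 have a profitable deviation, 8 do not.)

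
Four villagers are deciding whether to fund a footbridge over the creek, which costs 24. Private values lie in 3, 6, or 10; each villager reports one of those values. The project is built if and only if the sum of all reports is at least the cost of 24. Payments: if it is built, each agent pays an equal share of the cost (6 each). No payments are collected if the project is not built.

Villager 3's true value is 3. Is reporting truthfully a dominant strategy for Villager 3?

Yes

Check each profile of the others' reports and compare truth against every alternative report.
Others report (3, 6, 10): truth gives 0, best alternative gives -3.
Others report (3, 10, 6): truth gives 0, best alternative gives -3.
Others report (6, 3, 10): truth gives 0, best alternative gives -3.
Others report (6, 6, 6): truth gives 0, best alternative gives -3.
Others report (6, 10, 3): truth gives 0, best alternative gives -3.
Others report (10, 3, 6): truth gives 0, best alternative gives -3.
(Remaining 21 profiles checked similarly; truth is weakly best in each.)
In every case the truthful report is at least as good as any alternative, so it is a dominant strategy.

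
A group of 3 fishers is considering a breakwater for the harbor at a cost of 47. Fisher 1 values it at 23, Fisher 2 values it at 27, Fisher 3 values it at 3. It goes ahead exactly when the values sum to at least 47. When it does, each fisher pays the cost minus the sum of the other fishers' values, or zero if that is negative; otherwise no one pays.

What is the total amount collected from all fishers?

38

Total value 53 ≥ cost 47, so it is built.
Fisher 1: others sum to 30; max(0, 47 - 30) = 17.
Fisher 2: others sum to 26; max(0, 47 - 26) = 21.
Fisher 3: others sum to 50; max(0, 47 - 50) = 0.
Total collected = 17 + 21 + 0 = 38.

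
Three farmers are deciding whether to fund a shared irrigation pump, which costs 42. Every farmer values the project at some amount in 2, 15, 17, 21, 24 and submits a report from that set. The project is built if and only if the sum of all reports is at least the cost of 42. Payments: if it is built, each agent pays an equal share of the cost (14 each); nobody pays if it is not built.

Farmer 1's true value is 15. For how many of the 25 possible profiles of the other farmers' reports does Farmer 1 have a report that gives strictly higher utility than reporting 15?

6

Others report (2, 17): truth gives 0; report 24 gives 1 > 0. Violating.
Others report (2, 21): truth gives 0; report 21 gives 1 > 0. Violating.
Others report (2, 24): truth gives 0; report 17 gives 1 > 0. Violating.
Others report (17, 2): truth gives 0; report 24 gives 1 > 0. Violating.
Others report (2, 2): truth gives 0; no alternative beats it.
Others report (2, 15): truth gives 0; no alternative beats it.
(Checking all 25 profiles: 6 have a profitable deviation, 19 do not.)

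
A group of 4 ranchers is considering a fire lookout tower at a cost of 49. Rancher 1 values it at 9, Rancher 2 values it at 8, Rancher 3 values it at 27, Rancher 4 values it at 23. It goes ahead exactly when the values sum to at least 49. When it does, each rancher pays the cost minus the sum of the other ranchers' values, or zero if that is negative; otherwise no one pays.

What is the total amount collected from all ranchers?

14

Total value 67 ≥ cost 49, so it is built.
Rancher 1: others sum to 58; max(0, 49 - 58) = 0.
Rancher 2: others sum to 59; max(0, 49 - 59) = 0.
Rancher 3: others sum to 40; max(0, 49 - 40) = 9.
Rancher 4: others sum to 44; max(0, 49 - 44) = 5.
Total collected = 0 + 0 + 9 + 5 = 14.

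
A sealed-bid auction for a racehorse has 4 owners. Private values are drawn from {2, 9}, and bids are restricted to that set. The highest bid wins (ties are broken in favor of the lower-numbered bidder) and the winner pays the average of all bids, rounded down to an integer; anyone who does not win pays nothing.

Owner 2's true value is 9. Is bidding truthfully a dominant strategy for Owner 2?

Check each profile of the others' bids and compare truth against every alternative bid.
Others bid (2, 2, 2): truth gives 6, best alternative gives 0.
Others bid (2, 2, 9): truth gives 4, best alternative gives 0.
Others bid (2, 9, 2): truth gives 4, best alternative gives 0.
Others bid (2, 9, 9): truth gives 2, best alternative gives 0.
Others bid (9, 2, 2): truth gives 0, best alternative gives 0.
Others bid (9, 2, 9): truth gives 0, best alternative gives 0.
(Remaining 2 profiles checked similarly; truth is weakly best in each.)
In every case the truthful bid is at least as good as any alternative, so it is a dominant strategy.

Yes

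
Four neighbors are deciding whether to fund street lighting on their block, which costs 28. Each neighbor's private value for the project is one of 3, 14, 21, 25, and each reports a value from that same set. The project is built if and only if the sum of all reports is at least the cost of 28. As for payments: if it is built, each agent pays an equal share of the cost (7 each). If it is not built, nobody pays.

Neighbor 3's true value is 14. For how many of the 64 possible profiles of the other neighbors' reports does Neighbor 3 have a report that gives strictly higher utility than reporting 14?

1

Others report (3, 3, 3): truth gives 0; report 21 gives 7 > 0. Violating.
Others report (3, 3, 14): truth gives 7; no alternative beats it.
Others report (3, 3, 21): truth gives 7; no alternative beats it.
(Checking all 64 profiles: 1 has a profitable deviation, 63 do not.)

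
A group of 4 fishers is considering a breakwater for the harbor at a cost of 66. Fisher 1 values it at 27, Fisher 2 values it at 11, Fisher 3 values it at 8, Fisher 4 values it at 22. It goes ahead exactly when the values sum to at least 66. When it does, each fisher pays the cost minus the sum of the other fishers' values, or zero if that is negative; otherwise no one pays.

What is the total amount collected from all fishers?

Total value 68 ≥ cost 66, so it is built.
Fisher 1: others sum to 41; max(0, 66 - 41) = 25.
Fisher 2: others sum to 57; max(0, 66 - 57) = 9.
Fisher 3: others sum to 60; max(0, 66 - 60) = 6.
Fisher 4: others sum to 46; max(0, 66 - 46) = 20.
Total collected = 25 + 9 + 6 + 20 = 60.

60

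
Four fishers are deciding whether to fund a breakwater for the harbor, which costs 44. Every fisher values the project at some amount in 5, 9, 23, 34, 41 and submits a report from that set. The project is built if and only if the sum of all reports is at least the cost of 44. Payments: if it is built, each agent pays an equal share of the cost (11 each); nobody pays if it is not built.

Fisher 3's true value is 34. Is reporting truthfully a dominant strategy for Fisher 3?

Yes

Check each profile of the others' reports and compare truth against every alternative report.
Others report (5, 5, 5): truth gives 23, best alternative gives 23.
Others report (5, 5, 9): truth gives 23, best alternative gives 23.
Others report (5, 5, 23): truth gives 23, best alternative gives 23.
Others report (5, 5, 34): truth gives 23, best alternative gives 23.
Others report (5, 5, 41): truth gives 23, best alternative gives 23.
Others report (5, 9, 5): truth gives 23, best alternative gives 23.
(Remaining 119 profiles checked similarly; truth is weakly best in each.)
In every case the truthful report is at least as good as any alternative, so it is a dominant strategy.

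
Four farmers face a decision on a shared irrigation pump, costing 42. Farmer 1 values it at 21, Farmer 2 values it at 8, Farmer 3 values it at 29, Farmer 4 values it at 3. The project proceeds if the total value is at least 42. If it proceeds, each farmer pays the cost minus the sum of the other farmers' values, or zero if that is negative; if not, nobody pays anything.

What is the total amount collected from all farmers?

Total value 61 ≥ cost 42, so it is built.
Farmer 1: others sum to 40; max(0, 42 - 40) = 2.
Farmer 2: others sum to 53; max(0, 42 - 53) = 0.
Farmer 3: others sum to 32; max(0, 42 - 32) = 10.
Farmer 4: others sum to 58; max(0, 42 - 58) = 0.
Total collected = 2 + 0 + 10 + 0 = 12.

12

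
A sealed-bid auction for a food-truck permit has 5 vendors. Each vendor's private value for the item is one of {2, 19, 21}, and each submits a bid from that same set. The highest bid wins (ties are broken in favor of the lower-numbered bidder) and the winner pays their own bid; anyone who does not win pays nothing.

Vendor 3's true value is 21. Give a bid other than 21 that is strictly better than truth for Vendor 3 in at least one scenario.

Suppose Vendor 1 bids 2, Vendor 2 bids 2, Vendor 4 bids 2 and Vendor 5 bids 2.
Bid 21: wins, pays 21, utility 21 - 21 = 0.
Bid 19: wins, pays 19, utility 21 - 19 = 2.
So bidding 19 beats truth here (2 > 0).

19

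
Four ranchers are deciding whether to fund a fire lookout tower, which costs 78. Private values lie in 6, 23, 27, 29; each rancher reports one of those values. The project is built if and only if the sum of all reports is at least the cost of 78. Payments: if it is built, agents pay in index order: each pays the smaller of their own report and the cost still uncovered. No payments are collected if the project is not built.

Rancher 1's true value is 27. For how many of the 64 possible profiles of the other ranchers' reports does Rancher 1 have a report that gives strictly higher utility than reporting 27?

Others report (6, 23, 27): truth gives 0; report 23 gives 4 > 0. Violating.
Others report (6, 23, 29): truth gives 0; report 23 gives 4 > 0. Violating.
Others report (6, 27, 23): truth gives 0; report 23 gives 4 > 0. Violating.
Others report (6, 27, 27): truth gives 0; report 23 gives 4 > 0. Violating.
Others report (6, 6, 6): truth gives 0; no alternative beats it.
Others report (6, 6, 23): truth gives 0; no alternative beats it.
(Checking all 64 profiles: 51 have a profitable deviation, 13 do not.)

51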